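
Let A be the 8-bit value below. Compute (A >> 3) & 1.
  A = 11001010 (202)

Bit 3 is the 4th from the right.
  11001010
      ^
That bit is 1.

Answer: 1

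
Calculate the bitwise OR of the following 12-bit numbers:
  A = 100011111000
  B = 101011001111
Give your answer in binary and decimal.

Apply | to each column (1 where either bit is 1):
  100011111000
| 101011001111
--------------
  101011111111

Answer: 101011111111 (2815)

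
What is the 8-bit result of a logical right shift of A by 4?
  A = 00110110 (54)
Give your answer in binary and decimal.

Logical shift right by 4: drop the bottom 4 bit(s), prepend 4 zero(s) on the left.
  00110110  ->  keep [0011], discard [0110], prepend 0000
= 00000011

Answer: 00000011 (3)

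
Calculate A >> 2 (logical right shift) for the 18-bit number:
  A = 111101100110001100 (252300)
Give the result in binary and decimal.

Logical shift right by 2: drop the bottom 2 bit(s), prepend 2 zero(s) on the left.
  111101100110001100  ->  keep [1111011001100011], discard [00], prepend 00
= 001111011001100011

Answer: 001111011001100011 (63075)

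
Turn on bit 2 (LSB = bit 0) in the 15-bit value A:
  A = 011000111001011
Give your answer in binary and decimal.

Mask = 1 << 2 = 000000000000100
Bit 2 of A is 0, so OR-ing with the mask flips it to 1.
  011000111001011
| 000000000000100
-----------------
  011000111001111

Answer: 011000111001111 (12751)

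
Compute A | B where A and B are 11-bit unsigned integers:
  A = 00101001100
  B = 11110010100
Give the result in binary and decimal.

Apply | to each column (1 where either bit is 1):
  00101001100
| 11110010100
-------------
  11111011100

Answer: 11111011100 (2012)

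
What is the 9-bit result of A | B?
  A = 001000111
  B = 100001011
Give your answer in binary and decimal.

Apply | to each column (1 where either bit is 1):
  001000111
| 100001011
-----------
  101001111

Answer: 101001111 (335)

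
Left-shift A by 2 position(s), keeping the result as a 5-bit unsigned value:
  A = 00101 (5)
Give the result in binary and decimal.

Shift left by 2: drop the top 2 bit(s), append 2 zero(s) on the right.
  00101  ->  discard [00], keep [101], append 00
= 10100

Answer: 10100 (20)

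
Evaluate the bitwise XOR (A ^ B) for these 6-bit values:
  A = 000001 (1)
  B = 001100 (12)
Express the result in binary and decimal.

Apply ^ to each column (1 where bits differ):
  000001
^ 001100
--------
  001101

Answer: 001101 (13)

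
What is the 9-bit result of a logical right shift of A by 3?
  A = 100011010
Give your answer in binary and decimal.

Logical shift right by 3: drop the bottom 3 bit(s), prepend 3 zero(s) on the left.
  100011010  ->  keep [100011], discard [010], prepend 000
= 000100011

Answer: 000100011 (35)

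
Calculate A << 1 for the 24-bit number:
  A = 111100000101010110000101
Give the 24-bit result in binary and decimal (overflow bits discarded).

Shift left by 1: drop the top 1 bit(s), append 1 zero(s) on the right.
  111100000101010110000101  ->  discard [1], keep [11100000101010110000101], append 0
= 111000001010101100001010

Answer: 111000001010101100001010 (14723850)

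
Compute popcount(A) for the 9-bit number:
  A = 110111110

110111110
1-bits at positions (from bit 0 = LSB): 1, 2, 3, 4, 5, 7, 8
Count = 7

Answer: 7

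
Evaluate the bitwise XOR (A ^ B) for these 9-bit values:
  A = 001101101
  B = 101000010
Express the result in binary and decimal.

Apply ^ to each column (1 where bits differ):
  001101101
^ 101000010
-----------
  100101111

Answer: 100101111 (303)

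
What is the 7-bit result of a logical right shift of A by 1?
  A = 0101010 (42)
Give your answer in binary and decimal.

Logical shift right by 1: drop the bottom 1 bit(s), prepend 1 zero(s) on the left.
  0101010  ->  keep [010101], discard [0], prepend 0
= 0010101

Answer: 0010101 (21)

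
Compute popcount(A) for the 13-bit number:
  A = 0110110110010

0110110110010
1-bits at positions (from bit 0 = LSB): 1, 4, 5, 7, 8, 10, 11
Count = 7

Answer: 7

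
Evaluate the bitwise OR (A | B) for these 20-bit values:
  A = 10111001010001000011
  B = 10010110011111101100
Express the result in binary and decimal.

Apply | to each column (1 where either bit is 1):
  10111001010001000011
| 10010110011111101100
----------------------
  10111111011111101111

Answer: 10111111011111101111 (784367)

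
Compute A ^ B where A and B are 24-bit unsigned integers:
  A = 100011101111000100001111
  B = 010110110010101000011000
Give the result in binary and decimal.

Apply ^ to each column (1 where bits differ):
  100011101111000100001111
^ 010110110010101000011000
--------------------------
  110101011101101100010111

Answer: 110101011101101100010111 (14015255)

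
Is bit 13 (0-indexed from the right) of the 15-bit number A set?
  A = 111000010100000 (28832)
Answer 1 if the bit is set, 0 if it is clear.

Bit 13 is the 14th from the right.
  111000010100000
   ^
That bit is 1.

Answer: 1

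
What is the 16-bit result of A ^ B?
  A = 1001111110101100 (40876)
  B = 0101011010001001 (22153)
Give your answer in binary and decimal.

Apply ^ to each column (1 where bits differ):
  1001111110101100
^ 0101011010001001
------------------
  1100100100100101

Answer: 1100100100100101 (51493)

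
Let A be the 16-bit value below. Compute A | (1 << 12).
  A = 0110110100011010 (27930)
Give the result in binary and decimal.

Mask = 1 << 12 = 0001000000000000
Bit 12 of A is 0, so OR-ing with the mask flips it to 1.
  0110110100011010
| 0001000000000000
------------------
  0111110100011010

Answer: 0111110100011010 (32026)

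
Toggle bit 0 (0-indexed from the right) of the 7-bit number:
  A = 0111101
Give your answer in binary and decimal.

Mask = 1 << 0 = 0000001
Bit 0 of A is 1; XOR with the mask flips it to 0.
  0111101
^ 0000001
---------
  0111100

Answer: 0111100 (60)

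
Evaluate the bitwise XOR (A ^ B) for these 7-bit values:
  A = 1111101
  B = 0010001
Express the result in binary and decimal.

Apply ^ to each column (1 where bits differ):
  1111101
^ 0010001
---------
  1101100

Answer: 1101100 (108)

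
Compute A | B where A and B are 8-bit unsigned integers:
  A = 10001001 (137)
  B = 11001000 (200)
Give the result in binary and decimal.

Apply | to each column (1 where either bit is 1):
  10001001
| 11001000
----------
  11001001

Answer: 11001001 (201)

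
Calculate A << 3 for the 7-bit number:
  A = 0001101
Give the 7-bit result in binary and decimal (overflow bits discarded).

Shift left by 3: drop the top 3 bit(s), append 3 zero(s) on the right.
  0001101  ->  discard [000], keep [1101], append 000
= 1101000

Answer: 1101000 (104)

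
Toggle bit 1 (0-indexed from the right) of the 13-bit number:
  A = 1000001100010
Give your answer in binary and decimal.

Mask = 1 << 1 = 0000000000010
Bit 1 of A is 1; XOR with the mask flips it to 0.
  1000001100010
^ 0000000000010
---------------
  1000001100000

Answer: 1000001100000 (4192)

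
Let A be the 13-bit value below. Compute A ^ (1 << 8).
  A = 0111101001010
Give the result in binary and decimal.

Mask = 1 << 8 = 0000100000000
Bit 8 of A is 1; XOR with the mask flips it to 0.
  0111101001010
^ 0000100000000
---------------
  0111001001010

Answer: 0111001001010 (3658)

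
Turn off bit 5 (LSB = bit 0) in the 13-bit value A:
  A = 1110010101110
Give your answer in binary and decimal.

Mask = ~(1 << 5) = 1111111011111
Bit 5 of A is 1, so AND-ing with the mask clears it to 0.
  1110010101110
& 1111111011111
---------------
  1110010001110

Answer: 1110010001110 (7310)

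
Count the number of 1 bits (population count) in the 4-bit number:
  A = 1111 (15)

1111
1-bits at positions (from bit 0 = LSB): 0, 1, 2, 3
Count = 4

Answer: 4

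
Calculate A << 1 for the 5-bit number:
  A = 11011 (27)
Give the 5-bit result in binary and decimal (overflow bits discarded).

Shift left by 1: drop the top 1 bit(s), append 1 zero(s) on the right.
  11011  ->  discard [1], keep [1011], append 0
= 10110

Answer: 10110 (22)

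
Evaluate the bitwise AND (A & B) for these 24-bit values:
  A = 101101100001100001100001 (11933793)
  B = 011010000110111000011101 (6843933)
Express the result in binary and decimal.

Apply & to each column (1 only where both bits are 1):
  101101100001100001100001
& 011010000110111000011101
--------------------------
  001000000000100000000001

Answer: 001000000000100000000001 (2099201)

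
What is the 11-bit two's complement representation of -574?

1. Binary of +574:  01000111110
2. Invert bits:     10111000001
3. Add 1:           10111000010

Answer: 10111000010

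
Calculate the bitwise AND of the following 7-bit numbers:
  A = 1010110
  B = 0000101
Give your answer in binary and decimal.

Apply & to each column (1 only where both bits are 1):
  1010110
& 0000101
---------
  0000100

Answer: 0000100 (4)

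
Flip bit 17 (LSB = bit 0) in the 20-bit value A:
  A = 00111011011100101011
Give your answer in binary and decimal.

Mask = 1 << 17 = 00100000000000000000
Bit 17 of A is 1; XOR with the mask flips it to 0.
  00111011011100101011
^ 00100000000000000000
----------------------
  00011011011100101011

Answer: 00011011011100101011 (112427)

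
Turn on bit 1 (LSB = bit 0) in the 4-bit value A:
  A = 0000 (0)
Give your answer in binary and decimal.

Mask = 1 << 1 = 0010
Bit 1 of A is 0, so OR-ing with the mask flips it to 1.
  0000
| 0010
------
  0010

Answer: 0010 (2)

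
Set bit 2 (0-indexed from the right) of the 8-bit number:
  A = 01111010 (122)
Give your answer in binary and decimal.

Mask = 1 << 2 = 00000100
Bit 2 of A is 0, so OR-ing with the mask flips it to 1.
  01111010
| 00000100
----------
  01111110

Answer: 01111110 (126)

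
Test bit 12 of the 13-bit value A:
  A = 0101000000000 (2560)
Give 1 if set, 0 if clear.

Bit 12 is the 13th from the right.
  0101000000000
  ^
That bit is 0.

Answer: 0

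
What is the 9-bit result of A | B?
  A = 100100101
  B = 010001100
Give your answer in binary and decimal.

Apply | to each column (1 where either bit is 1):
  100100101
| 010001100
-----------
  110101101

Answer: 110101101 (429)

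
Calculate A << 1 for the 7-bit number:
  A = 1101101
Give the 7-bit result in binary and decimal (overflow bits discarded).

Shift left by 1: drop the top 1 bit(s), append 1 zero(s) on the right.
  1101101  ->  discard [1], keep [101101], append 0
= 1011010

Answer: 1011010 (90)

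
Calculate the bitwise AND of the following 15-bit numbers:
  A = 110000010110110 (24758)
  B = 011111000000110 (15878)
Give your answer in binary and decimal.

Apply & to each column (1 only where both bits are 1):
  110000010110110
& 011111000000110
-----------------
  010000000000110

Answer: 010000000000110 (8198)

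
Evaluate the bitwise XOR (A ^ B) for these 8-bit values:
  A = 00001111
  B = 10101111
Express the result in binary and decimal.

Apply ^ to each column (1 where bits differ):
  00001111
^ 10101111
----------
  10100000

Answer: 10100000 (160)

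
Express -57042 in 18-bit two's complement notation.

1. Binary of +57042:  001101111011010010
2. Invert bits:     110010000100101101
3. Add 1:           110010000100101110

Answer: 110010000100101110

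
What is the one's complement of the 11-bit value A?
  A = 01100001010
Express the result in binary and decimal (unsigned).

Flip each bit (0->1, 1->0):
  01100001010
  10011110101

Answer: 10011110101 (1269)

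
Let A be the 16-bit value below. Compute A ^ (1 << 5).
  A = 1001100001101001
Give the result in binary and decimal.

Mask = 1 << 5 = 0000000000100000
Bit 5 of A is 1; XOR with the mask flips it to 0.
  1001100001101001
^ 0000000000100000
------------------
  1001100001001001

Answer: 1001100001001001 (38985)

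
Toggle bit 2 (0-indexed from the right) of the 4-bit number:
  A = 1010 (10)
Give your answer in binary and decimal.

Mask = 1 << 2 = 0100
Bit 2 of A is 0; XOR with the mask flips it to 1.
  1010
^ 0100
------
  1110

Answer: 1110 (14)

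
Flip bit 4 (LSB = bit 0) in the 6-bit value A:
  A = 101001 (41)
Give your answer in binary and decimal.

Mask = 1 << 4 = 010000
Bit 4 of A is 0; XOR with the mask flips it to 1.
  101001
^ 010000
--------
  111001

Answer: 111001 (57)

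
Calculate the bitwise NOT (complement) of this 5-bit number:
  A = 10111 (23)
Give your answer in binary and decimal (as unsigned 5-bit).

Flip each bit (0->1, 1->0):
  10111
  01000

Answer: 01000 (8)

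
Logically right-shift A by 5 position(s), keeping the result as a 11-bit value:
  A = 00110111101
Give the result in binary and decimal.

Logical shift right by 5: drop the bottom 5 bit(s), prepend 5 zero(s) on the left.
  00110111101  ->  keep [001101], discard [11101], prepend 00000
= 00000001101

Answer: 00000001101 (13)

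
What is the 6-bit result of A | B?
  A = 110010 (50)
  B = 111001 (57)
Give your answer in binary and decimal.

Apply | to each column (1 where either bit is 1):
  110010
| 111001
--------
  111011

Answer: 111011 (59)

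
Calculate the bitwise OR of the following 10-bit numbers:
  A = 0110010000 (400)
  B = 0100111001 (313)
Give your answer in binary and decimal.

Apply | to each column (1 where either bit is 1):
  0110010000
| 0100111001
------------
  0110111001

Answer: 0110111001 (441)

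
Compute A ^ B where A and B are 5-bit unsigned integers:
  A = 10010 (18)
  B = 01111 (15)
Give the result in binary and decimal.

Apply ^ to each column (1 where bits differ):
  10010
^ 01111
-------
  11101

Answer: 11101 (29)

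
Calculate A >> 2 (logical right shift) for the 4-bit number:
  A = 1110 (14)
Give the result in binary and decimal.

Logical shift right by 2: drop the bottom 2 bit(s), prepend 2 zero(s) on the left.
  1110  ->  keep [11], discard [10], prepend 00
= 0011

Answer: 0011 (3)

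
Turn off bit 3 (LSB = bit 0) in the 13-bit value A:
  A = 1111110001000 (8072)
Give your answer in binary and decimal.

Mask = ~(1 << 3) = 1111111110111
Bit 3 of A is 1, so AND-ing with the mask clears it to 0.
  1111110001000
& 1111111110111
---------------
  1111110000000

Answer: 1111110000000 (8064)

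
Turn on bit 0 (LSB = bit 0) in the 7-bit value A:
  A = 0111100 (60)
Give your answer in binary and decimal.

Mask = 1 << 0 = 0000001
Bit 0 of A is 0, so OR-ing with the mask flips it to 1.
  0111100
| 0000001
---------
  0111101

Answer: 0111101 (61)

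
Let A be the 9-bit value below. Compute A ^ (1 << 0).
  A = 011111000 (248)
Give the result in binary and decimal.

Mask = 1 << 0 = 000000001
Bit 0 of A is 0; XOR with the mask flips it to 1.
  011111000
^ 000000001
-----------
  011111001

Answer: 011111001 (249)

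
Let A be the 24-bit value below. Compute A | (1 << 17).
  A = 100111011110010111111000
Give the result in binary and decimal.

Mask = 1 << 17 = 000000100000000000000000
Bit 17 of A is 0, so OR-ing with the mask flips it to 1.
  100111011110010111111000
| 000000100000000000000000
--------------------------
  100111111110010111111000

Answer: 100111111110010111111000 (10479096)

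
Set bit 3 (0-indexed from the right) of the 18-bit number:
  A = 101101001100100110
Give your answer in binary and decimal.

Mask = 1 << 3 = 000000000000001000
Bit 3 of A is 0, so OR-ing with the mask flips it to 1.
  101101001100100110
| 000000000000001000
--------------------
  101101001100101110

Answer: 101101001100101110 (185134)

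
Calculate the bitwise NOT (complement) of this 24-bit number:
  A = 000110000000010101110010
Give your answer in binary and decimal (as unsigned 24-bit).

Flip each bit (0->1, 1->0):
  000110000000010101110010
  111001111111101010001101

Answer: 111001111111101010001101 (15202957)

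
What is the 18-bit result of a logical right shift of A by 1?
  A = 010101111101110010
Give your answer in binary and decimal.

Logical shift right by 1: drop the bottom 1 bit(s), prepend 1 zero(s) on the left.
  010101111101110010  ->  keep [01010111110111001], discard [0], prepend 0
= 001010111110111001

Answer: 001010111110111001 (44985)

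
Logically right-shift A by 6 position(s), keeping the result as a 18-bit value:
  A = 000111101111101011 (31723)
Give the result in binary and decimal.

Logical shift right by 6: drop the bottom 6 bit(s), prepend 6 zero(s) on the left.
  000111101111101011  ->  keep [000111101111], discard [101011], prepend 000000
= 000000000111101111

Answer: 000000000111101111 (495)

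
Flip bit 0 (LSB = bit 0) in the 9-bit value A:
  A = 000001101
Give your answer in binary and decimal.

Mask = 1 << 0 = 000000001
Bit 0 of A is 1; XOR with the mask flips it to 0.
  000001101
^ 000000001
-----------
  000001100

Answer: 000001100 (12)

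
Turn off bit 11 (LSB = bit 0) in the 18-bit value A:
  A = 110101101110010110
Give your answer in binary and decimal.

Mask = ~(1 << 11) = 111111011111111111
Bit 11 of A is 1, so AND-ing with the mask clears it to 0.
  110101101110010110
& 111111011111111111
--------------------
  110101001110010110

Answer: 110101001110010110 (218006)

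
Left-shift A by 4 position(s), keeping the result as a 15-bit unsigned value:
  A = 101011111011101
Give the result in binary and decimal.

Shift left by 4: drop the top 4 bit(s), append 4 zero(s) on the right.
  101011111011101  ->  discard [1010], keep [11111011101], append 0000
= 111110111010000

Answer: 111110111010000 (32208)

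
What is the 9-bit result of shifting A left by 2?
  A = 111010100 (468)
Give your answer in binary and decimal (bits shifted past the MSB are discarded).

Shift left by 2: drop the top 2 bit(s), append 2 zero(s) on the right.
  111010100  ->  discard [11], keep [1010100], append 00
= 101010000

Answer: 101010000 (336)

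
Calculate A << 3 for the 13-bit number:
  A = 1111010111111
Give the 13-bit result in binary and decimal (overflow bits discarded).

Shift left by 3: drop the top 3 bit(s), append 3 zero(s) on the right.
  1111010111111  ->  discard [111], keep [1010111111], append 000
= 1010111111000

Answer: 1010111111000 (5624)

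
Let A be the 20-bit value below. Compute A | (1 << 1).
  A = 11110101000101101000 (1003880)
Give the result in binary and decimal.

Mask = 1 << 1 = 00000000000000000010
Bit 1 of A is 0, so OR-ing with the mask flips it to 1.
  11110101000101101000
| 00000000000000000010
----------------------
  11110101000101101010

Answer: 11110101000101101010 (1003882)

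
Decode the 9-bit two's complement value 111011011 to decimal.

MSB is 1, so the value is negative. Find the magnitude:
1. Invert bits:  000100100
2. Add 1:        000100101  = 37
3. Apply sign:   -37

Answer: -37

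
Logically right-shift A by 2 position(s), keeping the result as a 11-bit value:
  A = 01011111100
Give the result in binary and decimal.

Logical shift right by 2: drop the bottom 2 bit(s), prepend 2 zero(s) on the left.
  01011111100  ->  keep [010111111], discard [00], prepend 00
= 00010111111

Answer: 00010111111 (191)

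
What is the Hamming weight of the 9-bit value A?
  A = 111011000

111011000
1-bits at positions (from bit 0 = LSB): 3, 4, 6, 7, 8
Count = 5

Answer: 5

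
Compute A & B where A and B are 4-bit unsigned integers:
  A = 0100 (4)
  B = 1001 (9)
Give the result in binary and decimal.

Apply & to each column (1 only where both bits are 1):
  0100
& 1001
------
  0000

Answer: 0000 (0)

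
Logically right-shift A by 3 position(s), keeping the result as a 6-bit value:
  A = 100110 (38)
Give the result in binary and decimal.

Logical shift right by 3: drop the bottom 3 bit(s), prepend 3 zero(s) on the left.
  100110  ->  keep [100], discard [110], prepend 000
= 000100

Answer: 000100 (4)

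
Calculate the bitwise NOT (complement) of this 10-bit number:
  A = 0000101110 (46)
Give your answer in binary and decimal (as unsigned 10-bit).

Flip each bit (0->1, 1->0):
  0000101110
  1111010001

Answer: 1111010001 (977)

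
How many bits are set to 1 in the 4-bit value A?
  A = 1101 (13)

1101
1-bits at positions (from bit 0 = LSB): 0, 2, 3
Count = 3

Answer: 3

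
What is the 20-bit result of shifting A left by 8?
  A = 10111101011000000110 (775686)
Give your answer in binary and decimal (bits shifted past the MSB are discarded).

Shift left by 8: drop the top 8 bit(s), append 8 zero(s) on the right.
  10111101011000000110  ->  discard [10111101], keep [011000000110], append 00000000
= 01100000011000000000

Answer: 01100000011000000000 (394752)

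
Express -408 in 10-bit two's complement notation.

1. Binary of +408:  0110011000
2. Invert bits:     1001100111
3. Add 1:           1001101000

Answer: 1001101000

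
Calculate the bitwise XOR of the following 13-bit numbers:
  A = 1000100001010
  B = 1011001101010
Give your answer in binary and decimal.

Apply ^ to each column (1 where bits differ):
  1000100001010
^ 1011001101010
---------------
  0011101100000

Answer: 0011101100000 (1888)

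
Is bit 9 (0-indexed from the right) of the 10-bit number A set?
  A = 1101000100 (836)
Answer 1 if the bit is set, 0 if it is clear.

Bit 9 is the 10th from the right.
  1101000100
  ^
That bit is 1.

Answer: 1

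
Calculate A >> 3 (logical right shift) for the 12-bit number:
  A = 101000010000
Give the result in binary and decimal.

Logical shift right by 3: drop the bottom 3 bit(s), prepend 3 zero(s) on the left.
  101000010000  ->  keep [101000010], discard [000], prepend 000
= 000101000010

Answer: 000101000010 (322)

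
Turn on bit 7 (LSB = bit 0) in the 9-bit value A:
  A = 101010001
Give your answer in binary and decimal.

Mask = 1 << 7 = 010000000
Bit 7 of A is 0, so OR-ing with the mask flips it to 1.
  101010001
| 010000000
-----------
  111010001

Answer: 111010001 (465)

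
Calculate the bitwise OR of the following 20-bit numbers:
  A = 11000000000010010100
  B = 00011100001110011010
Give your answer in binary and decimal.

Apply | to each column (1 where either bit is 1):
  11000000000010010100
| 00011100001110011010
----------------------
  11011100001110011110

Answer: 11011100001110011110 (902046)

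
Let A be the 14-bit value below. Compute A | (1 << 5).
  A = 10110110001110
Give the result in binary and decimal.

Mask = 1 << 5 = 00000000100000
Bit 5 of A is 0, so OR-ing with the mask flips it to 1.
  10110110001110
| 00000000100000
----------------
  10110110101110

Answer: 10110110101110 (11694)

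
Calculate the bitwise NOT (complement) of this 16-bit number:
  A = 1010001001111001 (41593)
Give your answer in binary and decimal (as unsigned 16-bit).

Flip each bit (0->1, 1->0):
  1010001001111001
  0101110110000110

Answer: 0101110110000110 (23942)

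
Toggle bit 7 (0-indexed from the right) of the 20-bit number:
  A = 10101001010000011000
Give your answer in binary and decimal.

Mask = 1 << 7 = 00000000000010000000
Bit 7 of A is 0; XOR with the mask flips it to 1.
  10101001010000011000
^ 00000000000010000000
----------------------
  10101001010010011000

Answer: 10101001010010011000 (693400)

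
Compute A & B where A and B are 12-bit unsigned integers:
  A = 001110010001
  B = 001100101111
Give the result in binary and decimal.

Apply & to each column (1 only where both bits are 1):
  001110010001
& 001100101111
--------------
  001100000001

Answer: 001100000001 (769)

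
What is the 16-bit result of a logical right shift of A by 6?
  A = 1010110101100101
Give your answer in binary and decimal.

Logical shift right by 6: drop the bottom 6 bit(s), prepend 6 zero(s) on the left.
  1010110101100101  ->  keep [1010110101], discard [100101], prepend 000000
= 0000001010110101

Answer: 0000001010110101 (693)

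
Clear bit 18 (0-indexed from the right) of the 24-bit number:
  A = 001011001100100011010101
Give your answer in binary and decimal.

Mask = ~(1 << 18) = 111110111111111111111111
Bit 18 of A is 1, so AND-ing with the mask clears it to 0.
  001011001100100011010101
& 111110111111111111111111
--------------------------
  001010001100100011010101

Answer: 001010001100100011010101 (2672853)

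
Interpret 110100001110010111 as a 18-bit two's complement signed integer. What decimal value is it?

MSB is 1, so the value is negative. Find the magnitude:
1. Invert bits:  001011110001101000
2. Add 1:        001011110001101001  = 48233
3. Apply sign:   -48233

Answer: -48233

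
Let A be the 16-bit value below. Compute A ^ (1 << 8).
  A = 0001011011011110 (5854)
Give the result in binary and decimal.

Mask = 1 << 8 = 0000000100000000
Bit 8 of A is 0; XOR with the mask flips it to 1.
  0001011011011110
^ 0000000100000000
------------------
  0001011111011110

Answer: 0001011111011110 (6110)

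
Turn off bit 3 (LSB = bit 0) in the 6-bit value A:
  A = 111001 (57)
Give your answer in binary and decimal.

Mask = ~(1 << 3) = 110111
Bit 3 of A is 1, so AND-ing with the mask clears it to 0.
  111001
& 110111
--------
  110001

Answer: 110001 (49)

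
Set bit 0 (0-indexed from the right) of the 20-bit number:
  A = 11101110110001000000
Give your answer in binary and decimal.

Mask = 1 << 0 = 00000000000000000001
Bit 0 of A is 0, so OR-ing with the mask flips it to 1.
  11101110110001000000
| 00000000000000000001
----------------------
  11101110110001000001

Answer: 11101110110001000001 (977985)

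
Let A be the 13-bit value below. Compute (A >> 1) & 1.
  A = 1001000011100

Bit 1 is the 2nd from the right.
  1001000011100
             ^
That bit is 0.

Answer: 0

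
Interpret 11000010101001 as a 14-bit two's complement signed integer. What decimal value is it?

MSB is 1, so the value is negative. Find the magnitude:
1. Invert bits:  00111101010110
2. Add 1:        00111101010111  = 3927
3. Apply sign:   -3927

Answer: -3927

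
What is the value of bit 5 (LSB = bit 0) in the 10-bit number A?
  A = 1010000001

Bit 5 is the 6th from the right.
  1010000001
      ^
That bit is 0.

Answer: 0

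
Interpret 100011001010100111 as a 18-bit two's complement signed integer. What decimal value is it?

MSB is 1, so the value is negative. Find the magnitude:
1. Invert bits:  011100110101011000
2. Add 1:        011100110101011001  = 118105
3. Apply sign:   -118105

Answer: -118105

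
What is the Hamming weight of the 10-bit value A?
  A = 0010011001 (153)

0010011001
1-bits at positions (from bit 0 = LSB): 0, 3, 4, 7
Count = 4

Answer: 4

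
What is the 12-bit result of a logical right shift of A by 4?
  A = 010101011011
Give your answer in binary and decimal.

Logical shift right by 4: drop the bottom 4 bit(s), prepend 4 zero(s) on the left.
  010101011011  ->  keep [01010101], discard [1011], prepend 0000
= 000001010101

Answer: 000001010101 (85)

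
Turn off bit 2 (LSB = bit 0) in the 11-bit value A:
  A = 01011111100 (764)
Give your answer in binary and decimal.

Mask = ~(1 << 2) = 11111111011
Bit 2 of A is 1, so AND-ing with the mask clears it to 0.
  01011111100
& 11111111011
-------------
  01011111000

Answer: 01011111000 (760)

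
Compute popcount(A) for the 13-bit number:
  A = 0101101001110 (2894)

0101101001110
1-bits at positions (from bit 0 = LSB): 1, 2, 3, 6, 8, 9, 11
Count = 7

Answer: 7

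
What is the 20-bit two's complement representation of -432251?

1. Binary of +432251:  01101001100001111011
2. Invert bits:     10010110011110000100
3. Add 1:           10010110011110000101

Answer: 10010110011110000101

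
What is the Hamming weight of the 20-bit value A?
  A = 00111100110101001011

00111100110101001011
1-bits at positions (from bit 0 = LSB): 0, 1, 3, 6, 8, 10, 11, 14, 15, 16, 17
Count = 11

Answer: 11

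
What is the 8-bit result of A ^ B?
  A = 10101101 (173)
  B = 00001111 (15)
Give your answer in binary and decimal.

Apply ^ to each column (1 where bits differ):
  10101101
^ 00001111
----------
  10100010

Answer: 10100010 (162)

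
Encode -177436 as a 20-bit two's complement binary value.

1. Binary of +177436:  00101011010100011100
2. Invert bits:     11010100101011100011
3. Add 1:           11010100101011100100

Answer: 11010100101011100100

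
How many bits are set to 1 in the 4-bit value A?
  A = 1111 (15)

1111
1-bits at positions (from bit 0 = LSB): 0, 1, 2, 3
Count = 4

Answer: 4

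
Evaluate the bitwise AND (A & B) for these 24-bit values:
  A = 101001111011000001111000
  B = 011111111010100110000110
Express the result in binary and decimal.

Apply & to each column (1 only where both bits are 1):
  101001111011000001111000
& 011111111010100110000110
--------------------------
  001001111010000000000000

Answer: 001001111010000000000000 (2596864)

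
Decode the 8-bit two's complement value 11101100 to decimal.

MSB is 1, so the value is negative. Find the magnitude:
1. Invert bits:  00010011
2. Add 1:        00010100  = 20
3. Apply sign:   -20

Answer: -20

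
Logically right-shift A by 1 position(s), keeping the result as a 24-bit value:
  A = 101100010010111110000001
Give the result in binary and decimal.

Logical shift right by 1: drop the bottom 1 bit(s), prepend 1 zero(s) on the left.
  101100010010111110000001  ->  keep [10110001001011111000000], discard [1], prepend 0
= 010110001001011111000000

Answer: 010110001001011111000000 (5806016)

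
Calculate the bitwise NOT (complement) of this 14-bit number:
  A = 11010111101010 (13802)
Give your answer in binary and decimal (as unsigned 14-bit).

Flip each bit (0->1, 1->0):
  11010111101010
  00101000010101

Answer: 00101000010101 (2581)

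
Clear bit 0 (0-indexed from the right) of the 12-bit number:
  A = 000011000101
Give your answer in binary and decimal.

Mask = ~(1 << 0) = 111111111110
Bit 0 of A is 1, so AND-ing with the mask clears it to 0.
  000011000101
& 111111111110
--------------
  000011000100

Answer: 000011000100 (196)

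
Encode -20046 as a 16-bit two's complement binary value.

1. Binary of +20046:  0100111001001110
2. Invert bits:     1011000110110001
3. Add 1:           1011000110110010

Answer: 1011000110110010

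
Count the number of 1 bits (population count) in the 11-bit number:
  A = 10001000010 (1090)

10001000010
1-bits at positions (from bit 0 = LSB): 1, 6, 10
Count = 3

Answer: 3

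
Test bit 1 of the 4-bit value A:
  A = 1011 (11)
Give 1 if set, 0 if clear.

Bit 1 is the 2nd from the right.
  1011
    ^
That bit is 1.

Answer: 1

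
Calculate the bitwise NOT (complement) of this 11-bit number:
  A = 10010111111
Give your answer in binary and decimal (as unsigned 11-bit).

Flip each bit (0->1, 1->0):
  10010111111
  01101000000

Answer: 01101000000 (832)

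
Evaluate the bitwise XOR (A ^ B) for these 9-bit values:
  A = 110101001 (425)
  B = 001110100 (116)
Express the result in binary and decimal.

Apply ^ to each column (1 where bits differ):
  110101001
^ 001110100
-----------
  111011101

Answer: 111011101 (477)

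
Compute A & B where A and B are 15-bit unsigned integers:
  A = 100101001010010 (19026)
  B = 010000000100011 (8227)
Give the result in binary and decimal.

Apply & to each column (1 only where both bits are 1):
  100101001010010
& 010000000100011
-----------------
  000000000000010

Answer: 000000000000010 (2)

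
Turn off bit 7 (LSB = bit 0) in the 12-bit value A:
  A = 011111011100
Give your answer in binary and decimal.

Mask = ~(1 << 7) = 111101111111
Bit 7 of A is 1, so AND-ing with the mask clears it to 0.
  011111011100
& 111101111111
--------------
  011101011100

Answer: 011101011100 (1884)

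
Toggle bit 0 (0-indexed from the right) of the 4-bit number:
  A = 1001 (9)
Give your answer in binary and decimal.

Mask = 1 << 0 = 0001
Bit 0 of A is 1; XOR with the mask flips it to 0.
  1001
^ 0001
------
  1000

Answer: 1000 (8)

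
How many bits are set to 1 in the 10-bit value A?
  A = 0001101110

0001101110
1-bits at positions (from bit 0 = LSB): 1, 2, 3, 5, 6
Count = 5

Answer: 5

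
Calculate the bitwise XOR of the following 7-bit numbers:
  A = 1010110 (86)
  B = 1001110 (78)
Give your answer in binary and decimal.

Apply ^ to each column (1 where bits differ):
  1010110
^ 1001110
---------
  0011000

Answer: 0011000 (24)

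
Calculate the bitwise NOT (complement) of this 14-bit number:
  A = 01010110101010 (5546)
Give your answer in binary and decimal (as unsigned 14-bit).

Flip each bit (0->1, 1->0):
  01010110101010
  10101001010101

Answer: 10101001010101 (10837)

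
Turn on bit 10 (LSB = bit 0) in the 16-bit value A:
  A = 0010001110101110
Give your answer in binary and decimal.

Mask = 1 << 10 = 0000010000000000
Bit 10 of A is 0, so OR-ing with the mask flips it to 1.
  0010001110101110
| 0000010000000000
------------------
  0010011110101110

Answer: 0010011110101110 (10158)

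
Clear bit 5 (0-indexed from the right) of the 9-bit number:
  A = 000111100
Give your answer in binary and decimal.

Mask = ~(1 << 5) = 111011111
Bit 5 of A is 1, so AND-ing with the mask clears it to 0.
  000111100
& 111011111
-----------
  000011100

Answer: 000011100 (28)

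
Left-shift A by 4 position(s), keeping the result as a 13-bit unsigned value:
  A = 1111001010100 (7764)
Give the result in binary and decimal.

Shift left by 4: drop the top 4 bit(s), append 4 zero(s) on the right.
  1111001010100  ->  discard [1111], keep [001010100], append 0000
= 0010101000000

Answer: 0010101000000 (1344)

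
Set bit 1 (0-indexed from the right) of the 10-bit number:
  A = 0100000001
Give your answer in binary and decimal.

Mask = 1 << 1 = 0000000010
Bit 1 of A is 0, so OR-ing with the mask flips it to 1.
  0100000001
| 0000000010
------------
  0100000011

Answer: 0100000011 (259)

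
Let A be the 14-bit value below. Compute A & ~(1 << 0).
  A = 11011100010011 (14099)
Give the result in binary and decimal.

Mask = ~(1 << 0) = 11111111111110
Bit 0 of A is 1, so AND-ing with the mask clears it to 0.
  11011100010011
& 11111111111110
----------------
  11011100010010

Answer: 11011100010010 (14098)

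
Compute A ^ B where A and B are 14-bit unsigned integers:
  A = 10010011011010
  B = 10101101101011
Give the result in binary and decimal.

Apply ^ to each column (1 where bits differ):
  10010011011010
^ 10101101101011
----------------
  00111110110001

Answer: 00111110110001 (4017)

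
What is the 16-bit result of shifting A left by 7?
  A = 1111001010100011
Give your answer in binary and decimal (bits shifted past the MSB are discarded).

Shift left by 7: drop the top 7 bit(s), append 7 zero(s) on the right.
  1111001010100011  ->  discard [1111001], keep [010100011], append 0000000
= 0101000110000000

Answer: 0101000110000000 (20864)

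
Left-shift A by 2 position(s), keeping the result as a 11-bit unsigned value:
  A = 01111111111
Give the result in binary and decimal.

Shift left by 2: drop the top 2 bit(s), append 2 zero(s) on the right.
  01111111111  ->  discard [01], keep [111111111], append 00
= 11111111100

Answer: 11111111100 (2044)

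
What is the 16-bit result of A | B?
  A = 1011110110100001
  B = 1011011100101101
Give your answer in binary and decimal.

Apply | to each column (1 where either bit is 1):
  1011110110100001
| 1011011100101101
------------------
  1011111110101101

Answer: 1011111110101101 (49069)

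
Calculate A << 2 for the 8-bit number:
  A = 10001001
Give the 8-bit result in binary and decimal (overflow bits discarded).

Shift left by 2: drop the top 2 bit(s), append 2 zero(s) on the right.
  10001001  ->  discard [10], keep [001001], append 00
= 00100100

Answer: 00100100 (36)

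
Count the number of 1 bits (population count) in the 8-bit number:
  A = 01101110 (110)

01101110
1-bits at positions (from bit 0 = LSB): 1, 2, 3, 5, 6
Count = 5

Answer: 5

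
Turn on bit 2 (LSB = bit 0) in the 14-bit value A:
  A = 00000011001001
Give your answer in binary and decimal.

Mask = 1 << 2 = 00000000000100
Bit 2 of A is 0, so OR-ing with the mask flips it to 1.
  00000011001001
| 00000000000100
----------------
  00000011001101

Answer: 00000011001101 (205)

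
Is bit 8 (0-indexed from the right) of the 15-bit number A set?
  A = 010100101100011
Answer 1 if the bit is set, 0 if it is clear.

Bit 8 is the 9th from the right.
  010100101100011
        ^
That bit is 1.

Answer: 1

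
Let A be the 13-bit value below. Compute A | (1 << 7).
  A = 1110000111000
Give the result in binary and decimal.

Mask = 1 << 7 = 0000010000000
Bit 7 of A is 0, so OR-ing with the mask flips it to 1.
  1110000111000
| 0000010000000
---------------
  1110010111000

Answer: 1110010111000 (7352)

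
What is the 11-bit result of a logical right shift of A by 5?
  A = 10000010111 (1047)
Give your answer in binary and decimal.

Logical shift right by 5: drop the bottom 5 bit(s), prepend 5 zero(s) on the left.
  10000010111  ->  keep [100000], discard [10111], prepend 00000
= 00000100000

Answer: 00000100000 (32)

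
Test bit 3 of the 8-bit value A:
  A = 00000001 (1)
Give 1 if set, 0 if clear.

Bit 3 is the 4th from the right.
  00000001
      ^
That bit is 0.

Answer: 0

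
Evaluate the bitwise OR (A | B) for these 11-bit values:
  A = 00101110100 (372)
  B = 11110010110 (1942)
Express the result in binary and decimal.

Apply | to each column (1 where either bit is 1):
  00101110100
| 11110010110
-------------
  11111110110

Answer: 11111110110 (2038)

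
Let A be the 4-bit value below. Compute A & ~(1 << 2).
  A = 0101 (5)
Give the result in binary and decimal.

Mask = ~(1 << 2) = 1011
Bit 2 of A is 1, so AND-ing with the mask clears it to 0.
  0101
& 1011
------
  0001

Answer: 0001 (1)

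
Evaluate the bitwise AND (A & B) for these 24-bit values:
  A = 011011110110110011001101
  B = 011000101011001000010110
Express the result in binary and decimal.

Apply & to each column (1 only where both bits are 1):
  011011110110110011001101
& 011000101011001000010110
--------------------------
  011000100010000000000100

Answer: 011000100010000000000100 (6430724)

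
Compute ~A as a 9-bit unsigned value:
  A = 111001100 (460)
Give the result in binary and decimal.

Flip each bit (0->1, 1->0):
  111001100
  000110011

Answer: 000110011 (51)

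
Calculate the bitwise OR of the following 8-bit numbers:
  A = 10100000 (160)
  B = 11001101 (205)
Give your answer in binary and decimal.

Apply | to each column (1 where either bit is 1):
  10100000
| 11001101
----------
  11101101

Answer: 11101101 (237)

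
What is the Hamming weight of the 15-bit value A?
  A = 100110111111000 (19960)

100110111111000
1-bits at positions (from bit 0 = LSB): 3, 4, 5, 6, 7, 8, 10, 11, 14
Count = 9

Answer: 9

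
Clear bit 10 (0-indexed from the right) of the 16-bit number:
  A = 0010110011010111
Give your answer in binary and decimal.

Mask = ~(1 << 10) = 1111101111111111
Bit 10 of A is 1, so AND-ing with the mask clears it to 0.
  0010110011010111
& 1111101111111111
------------------
  0010100011010111

Answer: 0010100011010111 (10455)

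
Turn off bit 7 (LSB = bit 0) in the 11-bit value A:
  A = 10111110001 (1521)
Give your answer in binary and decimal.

Mask = ~(1 << 7) = 11101111111
Bit 7 of A is 1, so AND-ing with the mask clears it to 0.
  10111110001
& 11101111111
-------------
  10101110001

Answer: 10101110001 (1393)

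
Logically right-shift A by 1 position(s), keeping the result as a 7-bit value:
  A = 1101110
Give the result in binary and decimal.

Logical shift right by 1: drop the bottom 1 bit(s), prepend 1 zero(s) on the left.
  1101110  ->  keep [110111], discard [0], prepend 0
= 0110111

Answer: 0110111 (55)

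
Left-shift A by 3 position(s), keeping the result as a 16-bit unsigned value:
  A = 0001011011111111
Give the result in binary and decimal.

Shift left by 3: drop the top 3 bit(s), append 3 zero(s) on the right.
  0001011011111111  ->  discard [000], keep [1011011111111], append 000
= 1011011111111000

Answer: 1011011111111000 (47096)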